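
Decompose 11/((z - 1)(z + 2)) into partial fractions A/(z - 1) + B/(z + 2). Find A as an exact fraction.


Step 1: Multiply both sides by (z - 1) and set z = 1
Step 2: A = 11 / (1 + 2)
Step 3: A = 11 / 3
Step 4: A = 11/3

11/3


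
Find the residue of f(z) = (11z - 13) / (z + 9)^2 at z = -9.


Step 1: Pole of order 2 at z = -9
Step 2: Res = lim d/dz [(z + 9)^2 * f(z)] as z -> -9
Step 3: (z + 9)^2 * f(z) = 11z - 13
Step 4: d/dz[11z - 13] = 11

11


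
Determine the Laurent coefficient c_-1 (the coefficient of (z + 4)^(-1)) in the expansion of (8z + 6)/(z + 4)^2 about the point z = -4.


Step 1: Write the numerator in powers of (z + 4): 8z + 6 = 8(z + 4) + (8*(-4) + 6) = 8(z + 4) - 26
Step 2: Divide by (z + 4)^2: f(z) = -26(z + 4)^(-2) + 8(z + 4)^(-1)
Step 3: This finite sum is the Laurent series of f about z = -4.
Step 4: Coefficient of (z + 4)^(-1) = coefficient of (z + 4) in the re-centred numerator = 8

8


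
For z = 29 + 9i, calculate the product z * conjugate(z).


Step 1: conj(z) = 29 - 9i
Step 2: z * conj(z) = 29^2 + 9^2
Step 3: = 841 + 81 = 922

922


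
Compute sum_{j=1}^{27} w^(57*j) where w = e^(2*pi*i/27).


Step 1: The sum sum_{j=1}^{n} w^(k*j) equals n if n | k, else 0.
Step 2: Here n = 27, k = 57
Step 3: Does n divide k? 27 | 57 -> False
Step 4: Sum = 0

0


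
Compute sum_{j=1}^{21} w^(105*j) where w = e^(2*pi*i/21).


Step 1: The sum sum_{j=1}^{n} w^(k*j) equals n if n | k, else 0.
Step 2: Here n = 21, k = 105
Step 3: Does n divide k? 21 | 105 -> True
Step 4: Sum = 21

21


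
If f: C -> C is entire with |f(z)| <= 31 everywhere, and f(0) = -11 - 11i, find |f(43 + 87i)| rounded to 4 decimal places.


Step 1: By Liouville's theorem, a bounded entire function is constant.
Step 2: f(z) = f(0) = -11 - 11i for all z.
Step 3: |f(w)| = |-11 - 11i| = sqrt(121 + 121)
Step 4: = 15.5563

15.5563


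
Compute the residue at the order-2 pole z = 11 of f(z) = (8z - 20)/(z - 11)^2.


Step 1: Pole of order 2 at z = 11
Step 2: Res = lim d/dz [(z - 11)^2 * f(z)] as z -> 11
Step 3: (z - 11)^2 * f(z) = 8z - 20
Step 4: d/dz[8z - 20] = 8

8


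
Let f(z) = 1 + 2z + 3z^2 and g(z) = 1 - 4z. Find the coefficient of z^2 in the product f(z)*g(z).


Step 1: z^2 term in f*g comes from: (1)*(0) + (2z)*(-4z) + (3z^2)*(1)
Step 2: = 0 - 8 + 3
Step 3: = -5

-5


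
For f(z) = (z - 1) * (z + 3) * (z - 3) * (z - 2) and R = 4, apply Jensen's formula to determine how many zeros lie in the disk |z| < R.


Jensen's formula: (1/2pi)*integral log|f(Re^it)|dt = log|f(0)| + sum_{|a_k|<R} log(R/|a_k|)
Step 1: f(0) = (-1) * 3 * (-3) * (-2) = -18
Step 2: log|f(0)| = log|1| + log|-3| + log|3| + log|2| = 2.8904
Step 3: Zeros inside |z| < 4: 1, -3, 3, 2
Step 4: Jensen sum = log(4/1) + log(4/3) + log(4/3) + log(4/2) = 2.6548
Step 5: n(R) = number of terms in the Jensen sum = count of zeros inside |z| < 4 = 4

4


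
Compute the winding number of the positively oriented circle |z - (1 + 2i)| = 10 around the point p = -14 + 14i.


Step 1: Center c = (1, 2), radius = 10
Step 2: |p - c|^2 = (-15)^2 + 12^2 = 369
Step 3: r^2 = 100
Step 4: |p-c| > r so winding number = 0

0


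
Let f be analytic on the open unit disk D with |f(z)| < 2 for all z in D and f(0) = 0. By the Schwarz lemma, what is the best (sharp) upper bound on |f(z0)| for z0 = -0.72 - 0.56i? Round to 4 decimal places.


Step 1: g = f/2 maps D -> D with g(0) = 0, so by the Schwarz lemma |g(z)| <= |z|, i.e. |f(z)| <= 2|z|; this is sharp (f(z) = 2z).
Step 2: |z0|^2 = (-0.72)^2 + (-0.56)^2 = 0.832
Step 3: |z0| = sqrt(0.832) = 0.91214
Step 4: Best bound = 2 * |z0| = 2 * 0.91214 = 1.8243

1.8243


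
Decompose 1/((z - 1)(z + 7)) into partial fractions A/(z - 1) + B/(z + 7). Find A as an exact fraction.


Step 1: Multiply both sides by (z - 1) and set z = 1
Step 2: A = 1 / (1 + 7)
Step 3: A = 1 / 8
Step 4: A = 1/8

1/8


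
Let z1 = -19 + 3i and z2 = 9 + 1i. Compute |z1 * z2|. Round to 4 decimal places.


Step 1: |z1| = sqrt((-19)^2 + 3^2) = sqrt(370)
Step 2: |z2| = sqrt(9^2 + 1^2) = sqrt(82)
Step 3: |z1*z2| = |z1|*|z2| = sqrt(370) * sqrt(82) = sqrt(370 * 82) = sqrt(30340)
Step 4: = 174.1838

174.1838


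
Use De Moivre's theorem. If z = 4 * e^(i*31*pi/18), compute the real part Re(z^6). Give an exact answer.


Step 1: By De Moivre's theorem, z^6 = 4^6 * e^(i*6*31*pi/18) = 4096 * (cos(31*pi/3) + i*sin(31*pi/3))
Step 2: |z|^6 = 4^6 = 4096
Step 3: Reduce the angle mod 2*pi: 31*pi/3 - 10*pi = pi/3
Step 4: cos(pi/3) = 1/2
Step 5: Re(z^6) = 4096 * 1/2 = 2048

2048


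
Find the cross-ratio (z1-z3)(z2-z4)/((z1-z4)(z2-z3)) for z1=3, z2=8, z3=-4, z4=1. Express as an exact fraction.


Step 1: (z1-z3)(z2-z4) = 7 * 7 = 49
Step 2: (z1-z4)(z2-z3) = 2 * 12 = 24
Step 3: Cross-ratio = 49/24 = 49/24

49/24


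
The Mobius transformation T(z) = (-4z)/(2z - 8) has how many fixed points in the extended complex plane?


Step 1: Fixed points satisfy T(z) = z
Step 2: 2z^2 - 4z = 0
Step 3: Discriminant = (-4)^2 - 4*2*0 = 16
Step 4: Number of fixed points = 2

2


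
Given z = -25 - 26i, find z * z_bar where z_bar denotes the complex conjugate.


Step 1: conj(z) = -25 + 26i
Step 2: z * conj(z) = (-25)^2 + (-26)^2
Step 3: = 625 + 676 = 1301

1301


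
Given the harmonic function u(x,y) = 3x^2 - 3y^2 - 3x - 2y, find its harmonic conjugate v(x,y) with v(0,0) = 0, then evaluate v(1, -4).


Step 1: v_x = -u_y = 6y + 2
Step 2: v_y = u_x = 6x - 3
Step 3: v = 6xy + 2x - 3y + C
Step 4: v(0,0) = 0 => C = 0
Step 5: v(1, -4) = -10

-10


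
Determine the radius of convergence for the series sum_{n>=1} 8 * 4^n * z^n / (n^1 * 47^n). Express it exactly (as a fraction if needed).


Step 1: General term a_n = 8 * 4^n / (n^1 * 47^n)
Step 2: By the root test, |a_n|^(1/n) = 8^(1/n) * 4 / (n^(1/n) * 47) -> 4/47 as n -> infinity (since 8^(1/n) -> 1 and n^(1/n) -> 1)
Step 3: R = 1/lim|a_n|^(1/n) = 47/4

47/4


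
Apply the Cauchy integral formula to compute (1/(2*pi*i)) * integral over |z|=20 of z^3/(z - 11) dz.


Step 1: f(z) = z^3, a = 11 is inside |z| = 20
Step 2: By Cauchy integral formula: (1/(2pi*i)) * integral = f(a)
Step 3: f(11) = 11^3 = 1331

1331


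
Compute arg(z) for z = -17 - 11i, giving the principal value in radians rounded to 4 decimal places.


Step 1: z = -17 - 11i
Step 2: arg(z) = atan2(-11, -17)
Step 3: arg(z) = -2.5673

-2.5673


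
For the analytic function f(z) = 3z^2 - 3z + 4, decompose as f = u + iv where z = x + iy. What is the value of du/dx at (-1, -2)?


Step 1: f(z) = 3(x+iy)^2 - 3(x+iy) + 4
Step 2: u = 3(x^2 - y^2) - 3x + 4
Step 3: u_x = 6x - 3
Step 4: At (-1, -2): u_x = -6 - 3 = -9

-9


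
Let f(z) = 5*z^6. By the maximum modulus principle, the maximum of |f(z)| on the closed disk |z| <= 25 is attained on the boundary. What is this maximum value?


Step 1: On |z| = 25, |f(z)| = 5 * |z|^6 = 5 * 25^6
Step 2: By maximum modulus principle, maximum is on boundary.
Step 3: Maximum = 5 * 244140625 = 1220703125

1220703125


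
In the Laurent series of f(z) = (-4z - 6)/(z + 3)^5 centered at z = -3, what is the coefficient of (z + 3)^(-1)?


Step 1: Write the numerator in powers of (z + 3): -4z - 6 = -4(z + 3) + (-4*(-3) - 6) = -4(z + 3) + 6
Step 2: Divide by (z + 3)^5: f(z) = 6(z + 3)^(-5) - 4(z + 3)^(-4)
Step 3: This finite sum is the Laurent series of f about z = -3.
Step 4: Only the powers -5 and -4 appear, so the coefficient of (z + 3)^(-1) = 0

0


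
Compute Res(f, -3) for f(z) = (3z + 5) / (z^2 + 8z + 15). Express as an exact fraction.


Step 1: Q(z) = z^2 + 8z + 15 = (z + 3)(z + 5)
Step 2: Q'(z) = 2z + 8
Step 3: Q'(-3) = 2, P(-3) = -4
Step 4: Res = P(-3)/Q'(-3) = -4/2 = -2

-2


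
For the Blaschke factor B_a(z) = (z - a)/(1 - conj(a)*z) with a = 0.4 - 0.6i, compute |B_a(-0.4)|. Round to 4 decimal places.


Step 1: Numerator z0 - a = -0.4 - (0.4 - 0.6i) = -0.8 + 0.6i
Step 2: Denominator 1 - conj(a)*z0 = 1 - (0.4 + 0.6i)*(-0.4) = 1.16 + 0.24i
Step 3: |z0 - a|^2 = (-0.8)^2 + 0.6^2 = 1; |1 - conj(a)*z0|^2 = 1.16^2 + 0.24^2 = 1.4032
Step 4: |B_a(-0.4)| = sqrt(1 / 1.4032) = sqrt(0.712657)
Step 5: = 0.8442

0.8442


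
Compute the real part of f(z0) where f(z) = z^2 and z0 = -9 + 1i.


Step 1: z0 = -9 + 1i
Step 2: z0^2 = (-9)^2 - 1^2 - 18i
Step 3: real part = 81 - 1 = 80

80


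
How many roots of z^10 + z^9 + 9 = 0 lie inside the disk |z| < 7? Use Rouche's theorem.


Step 1: On |z| = 7 the three terms have sizes |z^10| = 7^10 = 282475249, |z^9| = 7^9 = 40353607, |9| = 9
Step 2: The dominant term is g(z) = z^10; let h(z) = z^9 + 9 so f = g + h
Step 3: On |z| = 7: |g| = 282475249 and |h| <= 40353607 + 9 = 40353616
Step 4: Since 282475249 > 40353616, |h| < |g| on |z| = 7, so by Rouche f has the same number of zeros as g inside |z| < 7
Step 5: g(z) = z^10 has 10 zeros (all at the origin) inside |z| < 7. Answer = 10

10


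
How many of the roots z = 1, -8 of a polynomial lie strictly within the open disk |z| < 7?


Step 1: Check each root:
  z = 1: |1| = 1 < 7
  z = -8: |-8| = 8 >= 7
Step 2: Count = 1

1


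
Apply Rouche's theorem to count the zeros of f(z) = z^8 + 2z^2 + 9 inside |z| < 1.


Step 1: On |z| = 1 the three terms have sizes |z^8| = 1^8 = 1, |2z^2| = 2*1^2 = 2, |9| = 9
Step 2: The dominant term is g(z) = 9; let h(z) = z^8 + 2z^2 so f = g + h
Step 3: On |z| = 1: |g| = 9 and |h| <= 1 + 2 = 3
Step 4: Since 9 > 3, |h| < |g| on |z| = 1, so by Rouche f has the same number of zeros as g inside |z| < 1
Step 5: g(z) = 9 is a nonzero constant with no zeros inside |z| < 1. Answer = 0

0


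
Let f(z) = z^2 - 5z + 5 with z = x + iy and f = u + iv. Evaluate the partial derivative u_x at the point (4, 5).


Step 1: f(z) = (x+iy)^2 - 5(x+iy) + 5
Step 2: u = (x^2 - y^2) - 5x + 5
Step 3: u_x = 2x - 5
Step 4: At (4, 5): u_x = 8 - 5 = 3

3


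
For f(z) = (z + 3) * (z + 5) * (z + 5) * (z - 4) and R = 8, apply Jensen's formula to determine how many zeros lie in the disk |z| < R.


Jensen's formula: (1/2pi)*integral log|f(Re^it)|dt = log|f(0)| + sum_{|a_k|<R} log(R/|a_k|)
Step 1: f(0) = 3 * 5 * 5 * (-4) = -300
Step 2: log|f(0)| = log|-3| + log|-5| + log|-5| + log|4| = 5.7038
Step 3: Zeros inside |z| < 8: -3, -5, -5, 4
Step 4: Jensen sum = log(8/3) + log(8/5) + log(8/5) + log(8/4) = 2.614
Step 5: n(R) = number of terms in the Jensen sum = count of zeros inside |z| < 8 = 4

4


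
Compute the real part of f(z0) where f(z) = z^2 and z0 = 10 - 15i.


Step 1: z0 = 10 - 15i
Step 2: z0^2 = 10^2 - (-15)^2 - 300i
Step 3: real part = 100 - 225 = -125

-125


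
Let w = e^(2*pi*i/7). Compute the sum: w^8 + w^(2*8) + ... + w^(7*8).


Step 1: The sum sum_{j=1}^{n} w^(k*j) equals n if n | k, else 0.
Step 2: Here n = 7, k = 8
Step 3: Does n divide k? 7 | 8 -> False
Step 4: Sum = 0

0


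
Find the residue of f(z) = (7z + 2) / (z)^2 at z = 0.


Step 1: Pole of order 2 at z = 0
Step 2: Res = lim d/dz [(z)^2 * f(z)] as z -> 0
Step 3: (z)^2 * f(z) = 7z + 2
Step 4: d/dz[7z + 2] = 7

7


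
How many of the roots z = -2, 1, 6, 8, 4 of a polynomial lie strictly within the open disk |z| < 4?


Step 1: Check each root:
  z = -2: |-2| = 2 < 4
  z = 1: |1| = 1 < 4
  z = 6: |6| = 6 >= 4
  z = 8: |8| = 8 >= 4
  z = 4: |4| = 4 >= 4
Step 2: Count = 2

2


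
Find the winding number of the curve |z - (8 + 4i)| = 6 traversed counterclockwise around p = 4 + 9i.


Step 1: Center c = (8, 4), radius = 6
Step 2: |p - c|^2 = (-4)^2 + 5^2 = 41
Step 3: r^2 = 36
Step 4: |p-c| > r so winding number = 0

0


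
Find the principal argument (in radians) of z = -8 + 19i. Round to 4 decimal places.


Step 1: z = -8 + 19i
Step 2: arg(z) = atan2(19, -8)
Step 3: arg(z) = 1.9693

1.9693


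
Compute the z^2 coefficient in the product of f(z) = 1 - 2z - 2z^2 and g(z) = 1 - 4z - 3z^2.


Step 1: z^2 term in f*g comes from: (1)*(-3z^2) + (-2z)*(-4z) + (-2z^2)*(1)
Step 2: = -3 + 8 - 2
Step 3: = 3

3


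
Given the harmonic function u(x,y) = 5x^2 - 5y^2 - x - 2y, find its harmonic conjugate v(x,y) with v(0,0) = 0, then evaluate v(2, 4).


Step 1: v_x = -u_y = 10y + 2
Step 2: v_y = u_x = 10x - 1
Step 3: v = 10xy + 2x - y + C
Step 4: v(0,0) = 0 => C = 0
Step 5: v(2, 4) = 80

80


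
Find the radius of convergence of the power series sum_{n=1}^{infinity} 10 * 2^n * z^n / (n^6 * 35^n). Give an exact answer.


Step 1: General term a_n = 10 * 2^n / (n^6 * 35^n)
Step 2: By the root test, |a_n|^(1/n) = 10^(1/n) * 2 / (n^(6/n) * 35) -> 2/35 as n -> infinity (since 10^(1/n) -> 1 and n^(6/n) -> 1)
Step 3: R = 1/lim|a_n|^(1/n) = 35/2

35/2


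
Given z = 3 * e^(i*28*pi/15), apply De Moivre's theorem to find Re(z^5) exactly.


Step 1: By De Moivre's theorem, z^5 = 3^5 * e^(i*5*28*pi/15) = 243 * (cos(28*pi/3) + i*sin(28*pi/3))
Step 2: |z|^5 = 3^5 = 243
Step 3: Reduce the angle mod 2*pi: 28*pi/3 - 8*pi = 4*pi/3
Step 4: cos(4*pi/3) = -1/2
Step 5: Re(z^5) = 243 * (-1/2) = -243/2

-243/2


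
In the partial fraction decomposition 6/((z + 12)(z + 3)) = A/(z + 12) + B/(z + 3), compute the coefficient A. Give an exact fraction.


Step 1: Multiply both sides by (z + 12) and set z = -12
Step 2: A = 6 / (-12 + 3)
Step 3: A = 6 / (-9)
Step 4: A = -2/3

-2/3


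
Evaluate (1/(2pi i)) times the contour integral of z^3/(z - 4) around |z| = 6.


Step 1: f(z) = z^3, a = 4 is inside |z| = 6
Step 2: By Cauchy integral formula: (1/(2pi*i)) * integral = f(a)
Step 3: f(4) = 4^3 = 64

64


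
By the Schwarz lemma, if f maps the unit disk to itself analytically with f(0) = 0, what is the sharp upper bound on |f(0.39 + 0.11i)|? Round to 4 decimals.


Step 1: Schwarz lemma: if f: D -> D is analytic with f(0) = 0, then |f(z)| <= |z| for all z in D, and this is sharp (f(z) = z).
Step 2: |z0|^2 = 0.39^2 + 0.11^2 = 0.1642
Step 3: |z0| = sqrt(0.1642) = 0.405216
Step 4: Best bound = |z0| = 0.4052

0.4052


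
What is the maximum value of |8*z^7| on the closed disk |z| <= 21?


Step 1: On |z| = 21, |f(z)| = 8 * |z|^7 = 8 * 21^7
Step 2: By maximum modulus principle, maximum is on boundary.
Step 3: Maximum = 8 * 1801088541 = 14408708328

14408708328


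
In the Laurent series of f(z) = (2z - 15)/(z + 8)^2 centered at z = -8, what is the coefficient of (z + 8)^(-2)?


Step 1: Write the numerator in powers of (z + 8): 2z - 15 = 2(z + 8) + (2*(-8) - 15) = 2(z + 8) - 31
Step 2: Divide by (z + 8)^2: f(z) = -31(z + 8)^(-2) + 2(z + 8)^(-1)
Step 3: This finite sum is the Laurent series of f about z = -8.
Step 4: Coefficient of (z + 8)^(-2) = 2*(-8) - 15 = -31

-31


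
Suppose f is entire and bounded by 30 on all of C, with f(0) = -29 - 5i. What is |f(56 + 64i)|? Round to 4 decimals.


Step 1: By Liouville's theorem, a bounded entire function is constant.
Step 2: f(z) = f(0) = -29 - 5i for all z.
Step 3: |f(w)| = |-29 - 5i| = sqrt(841 + 25)
Step 4: = 29.4279

29.4279


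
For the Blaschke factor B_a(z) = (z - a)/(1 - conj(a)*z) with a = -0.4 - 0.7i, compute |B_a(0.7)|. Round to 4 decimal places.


Step 1: Numerator z0 - a = 0.7 - (-0.4 - 0.7i) = 1.1 + 0.7i
Step 2: Denominator 1 - conj(a)*z0 = 1 - (-0.4 + 0.7i)*0.7 = 1.28 - 0.49i
Step 3: |z0 - a|^2 = 1.1^2 + 0.7^2 = 1.7; |1 - conj(a)*z0|^2 = 1.28^2 + (-0.49)^2 = 1.8785
Step 4: |B_a(0.7)| = sqrt(1.7 / 1.8785) = sqrt(0.904977)
Step 5: = 0.9513

0.9513


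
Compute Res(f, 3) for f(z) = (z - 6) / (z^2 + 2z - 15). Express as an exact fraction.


Step 1: Q(z) = z^2 + 2z - 15 = (z - 3)(z + 5)
Step 2: Q'(z) = 2z + 2
Step 3: Q'(3) = 8, P(3) = -3
Step 4: Res = P(3)/Q'(3) = -3/8 = -3/8

-3/8


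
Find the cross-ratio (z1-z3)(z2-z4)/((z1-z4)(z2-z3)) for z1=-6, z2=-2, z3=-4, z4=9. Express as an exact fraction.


Step 1: (z1-z3)(z2-z4) = (-2) * (-11) = 22
Step 2: (z1-z4)(z2-z3) = (-15) * 2 = -30
Step 3: Cross-ratio = -22/30 = -11/15

-11/15


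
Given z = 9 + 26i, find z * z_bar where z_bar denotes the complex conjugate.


Step 1: conj(z) = 9 - 26i
Step 2: z * conj(z) = 9^2 + 26^2
Step 3: = 81 + 676 = 757

757


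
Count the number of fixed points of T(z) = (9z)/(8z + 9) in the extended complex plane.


Step 1: Fixed points satisfy T(z) = z
Step 2: 8z^2 = 0
Step 3: Discriminant = 0^2 - 4*8*0 = 0
Step 4: Number of fixed points = 1

1


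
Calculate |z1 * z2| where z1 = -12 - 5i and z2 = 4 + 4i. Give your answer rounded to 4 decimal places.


Step 1: |z1| = sqrt((-12)^2 + (-5)^2) = sqrt(169)
Step 2: |z2| = sqrt(4^2 + 4^2) = sqrt(32)
Step 3: |z1*z2| = |z1|*|z2| = sqrt(169) * sqrt(32) = sqrt(169 * 32) = sqrt(5408)
Step 4: = 73.5391

73.5391


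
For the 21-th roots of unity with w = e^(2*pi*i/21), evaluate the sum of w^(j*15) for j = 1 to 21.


Step 1: The sum sum_{j=1}^{n} w^(k*j) equals n if n | k, else 0.
Step 2: Here n = 21, k = 15
Step 3: Does n divide k? 21 | 15 -> False
Step 4: Sum = 0

0


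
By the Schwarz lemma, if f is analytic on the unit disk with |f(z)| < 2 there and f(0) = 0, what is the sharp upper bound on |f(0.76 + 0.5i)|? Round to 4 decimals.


Step 1: g = f/2 maps D -> D with g(0) = 0, so by the Schwarz lemma |g(z)| <= |z|, i.e. |f(z)| <= 2|z|; this is sharp (f(z) = 2z).
Step 2: |z0|^2 = 0.76^2 + 0.5^2 = 0.8276
Step 3: |z0| = sqrt(0.8276) = 0.909725
Step 4: Best bound = 2 * |z0| = 2 * 0.909725 = 1.8195

1.8195


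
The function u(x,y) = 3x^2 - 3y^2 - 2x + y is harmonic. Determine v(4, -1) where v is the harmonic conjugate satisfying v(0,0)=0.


Step 1: v_x = -u_y = 6y - 1
Step 2: v_y = u_x = 6x - 2
Step 3: v = 6xy - x - 2y + C
Step 4: v(0,0) = 0 => C = 0
Step 5: v(4, -1) = -26

-26


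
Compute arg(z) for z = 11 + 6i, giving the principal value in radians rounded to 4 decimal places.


Step 1: z = 11 + 6i
Step 2: arg(z) = atan2(6, 11)
Step 3: arg(z) = 0.4993

0.4993


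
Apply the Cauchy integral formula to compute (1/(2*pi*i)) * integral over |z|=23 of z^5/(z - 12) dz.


Step 1: f(z) = z^5, a = 12 is inside |z| = 23
Step 2: By Cauchy integral formula: (1/(2pi*i)) * integral = f(a)
Step 3: f(12) = 12^5 = 248832

248832


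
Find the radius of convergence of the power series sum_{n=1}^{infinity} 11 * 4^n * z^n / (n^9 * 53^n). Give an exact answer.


Step 1: General term a_n = 11 * 4^n / (n^9 * 53^n)
Step 2: By the root test, |a_n|^(1/n) = 11^(1/n) * 4 / (n^(9/n) * 53) -> 4/53 as n -> infinity (since 11^(1/n) -> 1 and n^(9/n) -> 1)
Step 3: R = 1/lim|a_n|^(1/n) = 53/4

53/4


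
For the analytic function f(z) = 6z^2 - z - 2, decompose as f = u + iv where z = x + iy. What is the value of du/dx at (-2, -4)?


Step 1: f(z) = 6(x+iy)^2 - (x+iy) - 2
Step 2: u = 6(x^2 - y^2) - x - 2
Step 3: u_x = 12x - 1
Step 4: At (-2, -4): u_x = -24 - 1 = -25

-25


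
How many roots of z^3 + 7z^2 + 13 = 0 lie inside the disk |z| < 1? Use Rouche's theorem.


Step 1: On |z| = 1 the three terms have sizes |z^3| = 1^3 = 1, |7z^2| = 7*1^2 = 7, |13| = 13
Step 2: The dominant term is g(z) = 13; let h(z) = z^3 + 7z^2 so f = g + h
Step 3: On |z| = 1: |g| = 13 and |h| <= 1 + 7 = 8
Step 4: Since 13 > 8, |h| < |g| on |z| = 1, so by Rouche f has the same number of zeros as g inside |z| < 1
Step 5: g(z) = 13 is a nonzero constant with no zeros inside |z| < 1. Answer = 0

0


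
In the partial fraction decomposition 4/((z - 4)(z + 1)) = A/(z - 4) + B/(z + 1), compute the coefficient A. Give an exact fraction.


Step 1: Multiply both sides by (z - 4) and set z = 4
Step 2: A = 4 / (4 + 1)
Step 3: A = 4 / 5
Step 4: A = 4/5

4/5


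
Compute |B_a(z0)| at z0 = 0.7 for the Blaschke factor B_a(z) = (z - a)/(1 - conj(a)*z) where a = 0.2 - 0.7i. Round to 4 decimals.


Step 1: Numerator z0 - a = 0.7 - (0.2 - 0.7i) = 0.5 + 0.7i
Step 2: Denominator 1 - conj(a)*z0 = 1 - (0.2 + 0.7i)*0.7 = 0.86 - 0.49i
Step 3: |z0 - a|^2 = 0.5^2 + 0.7^2 = 0.74; |1 - conj(a)*z0|^2 = 0.86^2 + (-0.49)^2 = 0.9797
Step 4: |B_a(0.7)| = sqrt(0.74 / 0.9797) = sqrt(0.755333)
Step 5: = 0.8691

0.8691


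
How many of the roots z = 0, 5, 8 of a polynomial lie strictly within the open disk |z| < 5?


Step 1: Check each root:
  z = 0: |0| = 0 < 5
  z = 5: |5| = 5 >= 5
  z = 8: |8| = 8 >= 5
Step 2: Count = 1

1


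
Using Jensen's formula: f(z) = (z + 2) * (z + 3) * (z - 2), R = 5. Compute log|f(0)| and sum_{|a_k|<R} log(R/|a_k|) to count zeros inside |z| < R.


Jensen's formula: (1/2pi)*integral log|f(Re^it)|dt = log|f(0)| + sum_{|a_k|<R} log(R/|a_k|)
Step 1: f(0) = 2 * 3 * (-2) = -12
Step 2: log|f(0)| = log|-2| + log|-3| + log|2| = 2.4849
Step 3: Zeros inside |z| < 5: -2, -3, 2
Step 4: Jensen sum = log(5/2) + log(5/3) + log(5/2) = 2.3434
Step 5: n(R) = number of terms in the Jensen sum = count of zeros inside |z| < 5 = 3

3


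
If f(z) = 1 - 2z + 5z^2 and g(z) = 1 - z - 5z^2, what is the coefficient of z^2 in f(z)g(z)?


Step 1: z^2 term in f*g comes from: (1)*(-5z^2) + (-2z)*(-z) + (5z^2)*(1)
Step 2: = -5 + 2 + 5
Step 3: = 2

2


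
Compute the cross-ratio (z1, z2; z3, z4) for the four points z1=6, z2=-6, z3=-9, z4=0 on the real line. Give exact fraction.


Step 1: (z1-z3)(z2-z4) = 15 * (-6) = -90
Step 2: (z1-z4)(z2-z3) = 6 * 3 = 18
Step 3: Cross-ratio = -90/18 = -5

-5


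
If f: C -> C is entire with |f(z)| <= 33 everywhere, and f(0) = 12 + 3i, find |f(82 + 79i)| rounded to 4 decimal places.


Step 1: By Liouville's theorem, a bounded entire function is constant.
Step 2: f(z) = f(0) = 12 + 3i for all z.
Step 3: |f(w)| = |12 + 3i| = sqrt(144 + 9)
Step 4: = 12.3693

12.3693


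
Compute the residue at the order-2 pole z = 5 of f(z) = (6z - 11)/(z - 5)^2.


Step 1: Pole of order 2 at z = 5
Step 2: Res = lim d/dz [(z - 5)^2 * f(z)] as z -> 5
Step 3: (z - 5)^2 * f(z) = 6z - 11
Step 4: d/dz[6z - 11] = 6

6


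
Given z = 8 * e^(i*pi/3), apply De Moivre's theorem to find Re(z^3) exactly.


Step 1: By De Moivre's theorem, z^3 = 8^3 * e^(i*3*pi/3) = 512 * (cos(pi) + i*sin(pi))
Step 2: |z|^3 = 8^3 = 512
Step 3: The angle pi already lies in [0, 2*pi)
Step 4: cos(pi) = -1
Step 5: Re(z^3) = 512 * (-1) = -512

-512


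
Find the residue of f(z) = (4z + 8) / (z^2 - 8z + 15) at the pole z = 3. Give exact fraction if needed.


Step 1: Q(z) = z^2 - 8z + 15 = (z - 3)(z - 5)
Step 2: Q'(z) = 2z - 8
Step 3: Q'(3) = -2, P(3) = 20
Step 4: Res = P(3)/Q'(3) = 20/(-2) = -10

-10


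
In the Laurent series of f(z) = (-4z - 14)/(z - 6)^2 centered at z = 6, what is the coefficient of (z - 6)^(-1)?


Step 1: Write the numerator in powers of (z - 6): -4z - 14 = -4(z - 6) + (-4*6 - 14) = -4(z - 6) - 38
Step 2: Divide by (z - 6)^2: f(z) = -38(z - 6)^(-2) - 4(z - 6)^(-1)
Step 3: This finite sum is the Laurent series of f about z = 6.
Step 4: Coefficient of (z - 6)^(-1) = coefficient of (z - 6) in the re-centred numerator = -4

-4


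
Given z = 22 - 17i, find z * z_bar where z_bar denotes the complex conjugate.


Step 1: conj(z) = 22 + 17i
Step 2: z * conj(z) = 22^2 + (-17)^2
Step 3: = 484 + 289 = 773

773


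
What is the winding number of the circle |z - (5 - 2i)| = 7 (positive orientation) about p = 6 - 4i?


Step 1: Center c = (5, -2), radius = 7
Step 2: |p - c|^2 = 1^2 + (-2)^2 = 5
Step 3: r^2 = 49
Step 4: |p-c| < r so winding number = 1

1


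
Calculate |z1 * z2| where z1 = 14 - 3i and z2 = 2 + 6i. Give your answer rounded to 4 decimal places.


Step 1: |z1| = sqrt(14^2 + (-3)^2) = sqrt(205)
Step 2: |z2| = sqrt(2^2 + 6^2) = sqrt(40)
Step 3: |z1*z2| = |z1|*|z2| = sqrt(205) * sqrt(40) = sqrt(205 * 40) = sqrt(8200)
Step 4: = 90.5539

90.5539


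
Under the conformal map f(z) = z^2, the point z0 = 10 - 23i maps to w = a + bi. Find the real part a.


Step 1: z0 = 10 - 23i
Step 2: z0^2 = 10^2 - (-23)^2 - 460i
Step 3: real part = 100 - 529 = -429

-429


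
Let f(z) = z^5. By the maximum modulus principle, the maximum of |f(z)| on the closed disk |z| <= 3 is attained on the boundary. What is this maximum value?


Step 1: On |z| = 3, |f(z)| = |z|^5 = 3^5
Step 2: By maximum modulus principle, maximum is on boundary.
Step 3: Maximum = 243 = 243

243


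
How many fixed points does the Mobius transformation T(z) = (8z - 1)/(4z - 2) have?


Step 1: Fixed points satisfy T(z) = z
Step 2: 4z^2 - 10z + 1 = 0
Step 3: Discriminant = (-10)^2 - 4*4*1 = 84
Step 4: Number of fixed points = 2

2


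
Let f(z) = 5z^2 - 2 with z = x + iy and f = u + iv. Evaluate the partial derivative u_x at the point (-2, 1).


Step 1: f(z) = 5(x+iy)^2 - 2
Step 2: u = 5(x^2 - y^2) - 2
Step 3: u_x = 10x + 0
Step 4: At (-2, 1): u_x = -20 + 0 = -20

-20


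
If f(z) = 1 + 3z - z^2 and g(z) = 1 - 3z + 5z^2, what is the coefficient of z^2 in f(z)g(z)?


Step 1: z^2 term in f*g comes from: (1)*(5z^2) + (3z)*(-3z) + (-z^2)*(1)
Step 2: = 5 - 9 - 1
Step 3: = -5

-5


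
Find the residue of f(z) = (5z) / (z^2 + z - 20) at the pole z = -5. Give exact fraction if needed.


Step 1: Q(z) = z^2 + z - 20 = (z + 5)(z - 4)
Step 2: Q'(z) = 2z + 1
Step 3: Q'(-5) = -9, P(-5) = -25
Step 4: Res = P(-5)/Q'(-5) = -25/(-9) = 25/9

25/9


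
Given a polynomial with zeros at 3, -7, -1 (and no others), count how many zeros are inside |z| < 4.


Step 1: Check each root:
  z = 3: |3| = 3 < 4
  z = -7: |-7| = 7 >= 4
  z = -1: |-1| = 1 < 4
Step 2: Count = 2

2


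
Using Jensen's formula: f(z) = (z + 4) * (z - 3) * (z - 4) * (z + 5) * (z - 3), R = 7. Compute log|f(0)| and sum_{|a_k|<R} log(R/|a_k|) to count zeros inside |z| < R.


Jensen's formula: (1/2pi)*integral log|f(Re^it)|dt = log|f(0)| + sum_{|a_k|<R} log(R/|a_k|)
Step 1: f(0) = 4 * (-3) * (-4) * 5 * (-3) = -720
Step 2: log|f(0)| = log|-4| + log|3| + log|4| + log|-5| + log|3| = 6.5793
Step 3: Zeros inside |z| < 7: -4, 3, 4, -5, 3
Step 4: Jensen sum = log(7/4) + log(7/3) + log(7/4) + log(7/5) + log(7/3) = 3.1503
Step 5: n(R) = number of terms in the Jensen sum = count of zeros inside |z| < 7 = 5

5


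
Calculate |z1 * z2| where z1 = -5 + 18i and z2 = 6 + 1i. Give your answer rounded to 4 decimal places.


Step 1: |z1| = sqrt((-5)^2 + 18^2) = sqrt(349)
Step 2: |z2| = sqrt(6^2 + 1^2) = sqrt(37)
Step 3: |z1*z2| = |z1|*|z2| = sqrt(349) * sqrt(37) = sqrt(349 * 37) = sqrt(12913)
Step 4: = 113.6354

113.6354


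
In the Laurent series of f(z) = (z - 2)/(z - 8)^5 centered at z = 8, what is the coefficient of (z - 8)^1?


Step 1: Write the numerator in powers of (z - 8): z - 2 = (z - 8) + (1*8 - 2) = (z - 8) + 6
Step 2: Divide by (z - 8)^5: f(z) = 6(z - 8)^(-5) + (z - 8)^(-4)
Step 3: This finite sum is the Laurent series of f about z = 8.
Step 4: Only the powers -5 and -4 appear, so the coefficient of (z - 8)^1 = 0

0


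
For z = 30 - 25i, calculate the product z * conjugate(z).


Step 1: conj(z) = 30 + 25i
Step 2: z * conj(z) = 30^2 + (-25)^2
Step 3: = 900 + 625 = 1525

1525


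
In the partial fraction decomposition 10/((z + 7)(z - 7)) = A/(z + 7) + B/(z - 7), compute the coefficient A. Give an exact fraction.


Step 1: Multiply both sides by (z + 7) and set z = -7
Step 2: A = 10 / (-7 - 7)
Step 3: A = 10 / (-14)
Step 4: A = -5/7

-5/7


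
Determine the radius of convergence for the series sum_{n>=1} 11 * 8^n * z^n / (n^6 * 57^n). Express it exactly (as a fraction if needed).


Step 1: General term a_n = 11 * 8^n / (n^6 * 57^n)
Step 2: By the root test, |a_n|^(1/n) = 11^(1/n) * 8 / (n^(6/n) * 57) -> 8/57 as n -> infinity (since 11^(1/n) -> 1 and n^(6/n) -> 1)
Step 3: R = 1/lim|a_n|^(1/n) = 57/8

57/8


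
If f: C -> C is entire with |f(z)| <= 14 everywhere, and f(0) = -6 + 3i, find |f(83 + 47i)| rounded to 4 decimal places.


Step 1: By Liouville's theorem, a bounded entire function is constant.
Step 2: f(z) = f(0) = -6 + 3i for all z.
Step 3: |f(w)| = |-6 + 3i| = sqrt(36 + 9)
Step 4: = 6.7082

6.7082


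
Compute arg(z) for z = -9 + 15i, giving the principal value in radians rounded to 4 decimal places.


Step 1: z = -9 + 15i
Step 2: arg(z) = atan2(15, -9)
Step 3: arg(z) = 2.1112

2.1112


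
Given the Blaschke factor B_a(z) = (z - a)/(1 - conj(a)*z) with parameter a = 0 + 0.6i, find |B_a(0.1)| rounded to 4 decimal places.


Step 1: Numerator z0 - a = 0.1 - (0 + 0.6i) = 0.1 - 0.6i
Step 2: Denominator 1 - conj(a)*z0 = 1 - (0 - 0.6i)*0.1 = 1 + 0.06i
Step 3: |z0 - a|^2 = 0.1^2 + (-0.6)^2 = 0.37; |1 - conj(a)*z0|^2 = 1^2 + 0.06^2 = 1.0036
Step 4: |B_a(0.1)| = sqrt(0.37 / 1.0036) = sqrt(0.368673)
Step 5: = 0.6072

0.6072


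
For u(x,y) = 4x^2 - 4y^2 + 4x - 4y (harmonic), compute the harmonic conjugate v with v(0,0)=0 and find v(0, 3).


Step 1: v_x = -u_y = 8y + 4
Step 2: v_y = u_x = 8x + 4
Step 3: v = 8xy + 4x + 4y + C
Step 4: v(0,0) = 0 => C = 0
Step 5: v(0, 3) = 12

12


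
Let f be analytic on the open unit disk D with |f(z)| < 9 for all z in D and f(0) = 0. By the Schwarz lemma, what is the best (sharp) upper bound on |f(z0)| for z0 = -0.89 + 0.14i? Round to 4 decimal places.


Step 1: g = f/9 maps D -> D with g(0) = 0, so by the Schwarz lemma |g(z)| <= |z|, i.e. |f(z)| <= 9|z|; this is sharp (f(z) = 9z).
Step 2: |z0|^2 = (-0.89)^2 + 0.14^2 = 0.8117
Step 3: |z0| = sqrt(0.8117) = 0.900944
Step 4: Best bound = 9 * |z0| = 9 * 0.900944 = 8.1085

8.1085


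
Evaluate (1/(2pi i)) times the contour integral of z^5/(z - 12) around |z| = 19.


Step 1: f(z) = z^5, a = 12 is inside |z| = 19
Step 2: By Cauchy integral formula: (1/(2pi*i)) * integral = f(a)
Step 3: f(12) = 12^5 = 248832

248832


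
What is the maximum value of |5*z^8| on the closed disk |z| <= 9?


Step 1: On |z| = 9, |f(z)| = 5 * |z|^8 = 5 * 9^8
Step 2: By maximum modulus principle, maximum is on boundary.
Step 3: Maximum = 5 * 43046721 = 215233605

215233605


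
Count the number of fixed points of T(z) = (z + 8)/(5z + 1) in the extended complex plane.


Step 1: Fixed points satisfy T(z) = z
Step 2: 5z^2 - 8 = 0
Step 3: Discriminant = 0^2 - 4*5*(-8) = 160
Step 4: Number of fixed points = 2

2


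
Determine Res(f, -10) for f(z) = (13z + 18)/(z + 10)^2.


Step 1: Pole of order 2 at z = -10
Step 2: Res = lim d/dz [(z + 10)^2 * f(z)] as z -> -10
Step 3: (z + 10)^2 * f(z) = 13z + 18
Step 4: d/dz[13z + 18] = 13

13


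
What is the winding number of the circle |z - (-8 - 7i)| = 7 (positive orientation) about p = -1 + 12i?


Step 1: Center c = (-8, -7), radius = 7
Step 2: |p - c|^2 = 7^2 + 19^2 = 410
Step 3: r^2 = 49
Step 4: |p-c| > r so winding number = 0

0


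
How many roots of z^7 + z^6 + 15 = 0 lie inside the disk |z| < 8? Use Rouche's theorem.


Step 1: On |z| = 8 the three terms have sizes |z^7| = 8^7 = 2097152, |z^6| = 8^6 = 262144, |15| = 15
Step 2: The dominant term is g(z) = z^7; let h(z) = z^6 + 15 so f = g + h
Step 3: On |z| = 8: |g| = 2097152 and |h| <= 262144 + 15 = 262159
Step 4: Since 2097152 > 262159, |h| < |g| on |z| = 8, so by Rouche f has the same number of zeros as g inside |z| < 8
Step 5: g(z) = z^7 has 7 zeros (all at the origin) inside |z| < 8. Answer = 7

7


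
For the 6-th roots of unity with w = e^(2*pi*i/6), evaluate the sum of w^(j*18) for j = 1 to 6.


Step 1: The sum sum_{j=1}^{n} w^(k*j) equals n if n | k, else 0.
Step 2: Here n = 6, k = 18
Step 3: Does n divide k? 6 | 18 -> True
Step 4: Sum = 6

6


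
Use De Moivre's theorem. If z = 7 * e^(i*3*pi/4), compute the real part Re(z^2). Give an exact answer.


Step 1: By De Moivre's theorem, z^2 = 7^2 * e^(i*2*3*pi/4) = 49 * (cos(3*pi/2) + i*sin(3*pi/2))
Step 2: |z|^2 = 7^2 = 49
Step 3: The angle 3*pi/2 already lies in [0, 2*pi)
Step 4: cos(3*pi/2) = 0
Step 5: Re(z^2) = 49 * 0 = 0

0


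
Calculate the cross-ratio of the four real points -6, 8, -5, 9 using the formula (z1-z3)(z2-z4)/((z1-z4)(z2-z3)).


Step 1: (z1-z3)(z2-z4) = (-1) * (-1) = 1
Step 2: (z1-z4)(z2-z3) = (-15) * 13 = -195
Step 3: Cross-ratio = -1/195 = -1/195

-1/195


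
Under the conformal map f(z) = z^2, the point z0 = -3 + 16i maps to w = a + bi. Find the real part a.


Step 1: z0 = -3 + 16i
Step 2: z0^2 = (-3)^2 - 16^2 - 96i
Step 3: real part = 9 - 256 = -247

-247


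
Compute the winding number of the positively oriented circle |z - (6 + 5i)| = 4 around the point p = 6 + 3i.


Step 1: Center c = (6, 5), radius = 4
Step 2: |p - c|^2 = 0^2 + (-2)^2 = 4
Step 3: r^2 = 16
Step 4: |p-c| < r so winding number = 1

1


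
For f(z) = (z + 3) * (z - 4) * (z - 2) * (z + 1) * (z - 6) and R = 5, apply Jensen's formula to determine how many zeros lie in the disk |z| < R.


Jensen's formula: (1/2pi)*integral log|f(Re^it)|dt = log|f(0)| + sum_{|a_k|<R} log(R/|a_k|)
Step 1: f(0) = 3 * (-4) * (-2) * 1 * (-6) = -144
Step 2: log|f(0)| = log|-3| + log|4| + log|2| + log|-1| + log|6| = 4.9698
Step 3: Zeros inside |z| < 5: -3, 4, 2, -1
Step 4: Jensen sum = log(5/3) + log(5/4) + log(5/2) + log(5/1) = 3.2597
Step 5: n(R) = number of terms in the Jensen sum = count of zeros inside |z| < 5 = 4

4


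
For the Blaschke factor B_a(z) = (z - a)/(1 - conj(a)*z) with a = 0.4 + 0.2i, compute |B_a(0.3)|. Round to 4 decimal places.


Step 1: Numerator z0 - a = 0.3 - (0.4 + 0.2i) = -0.1 - 0.2i
Step 2: Denominator 1 - conj(a)*z0 = 1 - (0.4 - 0.2i)*0.3 = 0.88 + 0.06i
Step 3: |z0 - a|^2 = (-0.1)^2 + (-0.2)^2 = 0.05; |1 - conj(a)*z0|^2 = 0.88^2 + 0.06^2 = 0.778
Step 4: |B_a(0.3)| = sqrt(0.05 / 0.778) = sqrt(0.064267)
Step 5: = 0.2535

0.2535


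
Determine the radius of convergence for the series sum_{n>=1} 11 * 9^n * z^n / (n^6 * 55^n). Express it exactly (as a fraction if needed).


Step 1: General term a_n = 11 * 9^n / (n^6 * 55^n)
Step 2: By the root test, |a_n|^(1/n) = 11^(1/n) * 9 / (n^(6/n) * 55) -> 9/55 as n -> infinity (since 11^(1/n) -> 1 and n^(6/n) -> 1)
Step 3: R = 1/lim|a_n|^(1/n) = 55/9

55/9


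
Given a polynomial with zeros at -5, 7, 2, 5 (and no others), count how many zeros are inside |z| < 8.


Step 1: Check each root:
  z = -5: |-5| = 5 < 8
  z = 7: |7| = 7 < 8
  z = 2: |2| = 2 < 8
  z = 5: |5| = 5 < 8
Step 2: Count = 4

4


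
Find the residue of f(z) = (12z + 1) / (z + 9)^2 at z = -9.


Step 1: Pole of order 2 at z = -9
Step 2: Res = lim d/dz [(z + 9)^2 * f(z)] as z -> -9
Step 3: (z + 9)^2 * f(z) = 12z + 1
Step 4: d/dz[12z + 1] = 12

12


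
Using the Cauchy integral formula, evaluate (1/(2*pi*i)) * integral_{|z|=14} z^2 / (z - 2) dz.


Step 1: f(z) = z^2, a = 2 is inside |z| = 14
Step 2: By Cauchy integral formula: (1/(2pi*i)) * integral = f(a)
Step 3: f(2) = 2^2 = 4

4


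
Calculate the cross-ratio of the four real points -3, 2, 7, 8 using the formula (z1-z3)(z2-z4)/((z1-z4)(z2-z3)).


Step 1: (z1-z3)(z2-z4) = (-10) * (-6) = 60
Step 2: (z1-z4)(z2-z3) = (-11) * (-5) = 55
Step 3: Cross-ratio = 60/55 = 12/11

12/11


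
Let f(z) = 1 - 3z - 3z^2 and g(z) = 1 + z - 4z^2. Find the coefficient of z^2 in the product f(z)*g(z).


Step 1: z^2 term in f*g comes from: (1)*(-4z^2) + (-3z)*(z) + (-3z^2)*(1)
Step 2: = -4 - 3 - 3
Step 3: = -10

-10


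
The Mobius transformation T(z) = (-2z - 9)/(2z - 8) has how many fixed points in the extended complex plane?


Step 1: Fixed points satisfy T(z) = z
Step 2: 2z^2 - 6z + 9 = 0
Step 3: Discriminant = (-6)^2 - 4*2*9 = -36
Step 4: Number of fixed points = 2

2


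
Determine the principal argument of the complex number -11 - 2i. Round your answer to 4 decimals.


Step 1: z = -11 - 2i
Step 2: arg(z) = atan2(-2, -11)
Step 3: arg(z) = -2.9617

-2.9617


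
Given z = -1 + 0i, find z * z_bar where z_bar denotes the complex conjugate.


Step 1: conj(z) = -1 - 0i
Step 2: z * conj(z) = (-1)^2 + 0^2
Step 3: = 1 + 0 = 1

1


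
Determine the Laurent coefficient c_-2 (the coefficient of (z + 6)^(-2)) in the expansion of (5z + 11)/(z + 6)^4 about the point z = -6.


Step 1: Write the numerator in powers of (z + 6): 5z + 11 = 5(z + 6) + (5*(-6) + 11) = 5(z + 6) - 19
Step 2: Divide by (z + 6)^4: f(z) = -19(z + 6)^(-4) + 5(z + 6)^(-3)
Step 3: This finite sum is the Laurent series of f about z = -6.
Step 4: Only the powers -4 and -3 appear, so the coefficient of (z + 6)^(-2) = 0

0


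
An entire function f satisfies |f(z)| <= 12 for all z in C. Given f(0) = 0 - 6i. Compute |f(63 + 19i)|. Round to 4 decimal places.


Step 1: By Liouville's theorem, a bounded entire function is constant.
Step 2: f(z) = f(0) = 0 - 6i for all z.
Step 3: |f(w)| = |0 - 6i| = sqrt(0 + 36)
Step 4: = 6.0

6.0


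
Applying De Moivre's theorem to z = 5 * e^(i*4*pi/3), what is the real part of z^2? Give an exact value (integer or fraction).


Step 1: By De Moivre's theorem, z^2 = 5^2 * e^(i*2*4*pi/3) = 25 * (cos(8*pi/3) + i*sin(8*pi/3))
Step 2: |z|^2 = 5^2 = 25
Step 3: Reduce the angle mod 2*pi: 8*pi/3 - 2*pi = 2*pi/3
Step 4: cos(2*pi/3) = -1/2
Step 5: Re(z^2) = 25 * (-1/2) = -25/2

-25/2


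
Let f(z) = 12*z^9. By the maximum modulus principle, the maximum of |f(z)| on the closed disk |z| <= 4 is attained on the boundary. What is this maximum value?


Step 1: On |z| = 4, |f(z)| = 12 * |z|^9 = 12 * 4^9
Step 2: By maximum modulus principle, maximum is on boundary.
Step 3: Maximum = 12 * 262144 = 3145728

3145728


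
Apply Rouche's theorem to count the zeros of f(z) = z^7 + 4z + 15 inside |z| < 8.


Step 1: On |z| = 8 the three terms have sizes |z^7| = 8^7 = 2097152, |4z| = 4*8 = 32, |15| = 15
Step 2: The dominant term is g(z) = z^7; let h(z) = 4z + 15 so f = g + h
Step 3: On |z| = 8: |g| = 2097152 and |h| <= 32 + 15 = 47
Step 4: Since 2097152 > 47, |h| < |g| on |z| = 8, so by Rouche f has the same number of zeros as g inside |z| < 8
Step 5: g(z) = z^7 has 7 zeros (all at the origin) inside |z| < 8. Answer = 7

7


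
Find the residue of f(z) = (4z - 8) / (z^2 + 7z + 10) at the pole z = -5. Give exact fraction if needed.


Step 1: Q(z) = z^2 + 7z + 10 = (z + 5)(z + 2)
Step 2: Q'(z) = 2z + 7
Step 3: Q'(-5) = -3, P(-5) = -28
Step 4: Res = P(-5)/Q'(-5) = -28/(-3) = 28/3

28/3


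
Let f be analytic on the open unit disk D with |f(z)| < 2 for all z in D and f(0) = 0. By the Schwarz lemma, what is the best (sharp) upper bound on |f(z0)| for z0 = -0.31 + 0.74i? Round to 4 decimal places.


Step 1: g = f/2 maps D -> D with g(0) = 0, so by the Schwarz lemma |g(z)| <= |z|, i.e. |f(z)| <= 2|z|; this is sharp (f(z) = 2z).
Step 2: |z0|^2 = (-0.31)^2 + 0.74^2 = 0.6437
Step 3: |z0| = sqrt(0.6437) = 0.802309
Step 4: Best bound = 2 * |z0| = 2 * 0.802309 = 1.6046

1.6046


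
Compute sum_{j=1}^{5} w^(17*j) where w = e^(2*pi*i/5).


Step 1: The sum sum_{j=1}^{n} w^(k*j) equals n if n | k, else 0.
Step 2: Here n = 5, k = 17
Step 3: Does n divide k? 5 | 17 -> False
Step 4: Sum = 0

0


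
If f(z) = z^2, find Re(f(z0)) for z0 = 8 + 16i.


Step 1: z0 = 8 + 16i
Step 2: z0^2 = 8^2 - 16^2 + 256i
Step 3: real part = 64 - 256 = -192

-192


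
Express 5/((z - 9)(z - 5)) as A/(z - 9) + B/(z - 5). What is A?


Step 1: Multiply both sides by (z - 9) and set z = 9
Step 2: A = 5 / (9 - 5)
Step 3: A = 5 / 4
Step 4: A = 5/4

5/4


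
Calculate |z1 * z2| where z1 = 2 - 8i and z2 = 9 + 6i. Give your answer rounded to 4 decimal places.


Step 1: |z1| = sqrt(2^2 + (-8)^2) = sqrt(68)
Step 2: |z2| = sqrt(9^2 + 6^2) = sqrt(117)
Step 3: |z1*z2| = |z1|*|z2| = sqrt(68) * sqrt(117) = sqrt(68 * 117) = sqrt(7956)
Step 4: = 89.1964

89.1964


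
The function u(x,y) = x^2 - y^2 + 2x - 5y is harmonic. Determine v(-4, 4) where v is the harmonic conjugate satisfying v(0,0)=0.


Step 1: v_x = -u_y = 2y + 5
Step 2: v_y = u_x = 2x + 2
Step 3: v = 2xy + 5x + 2y + C
Step 4: v(0,0) = 0 => C = 0
Step 5: v(-4, 4) = -44

-44


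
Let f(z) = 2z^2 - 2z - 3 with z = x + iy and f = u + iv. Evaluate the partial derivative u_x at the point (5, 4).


Step 1: f(z) = 2(x+iy)^2 - 2(x+iy) - 3
Step 2: u = 2(x^2 - y^2) - 2x - 3
Step 3: u_x = 4x - 2
Step 4: At (5, 4): u_x = 20 - 2 = 18

18


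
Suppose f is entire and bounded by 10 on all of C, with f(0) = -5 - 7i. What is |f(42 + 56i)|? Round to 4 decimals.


Step 1: By Liouville's theorem, a bounded entire function is constant.
Step 2: f(z) = f(0) = -5 - 7i for all z.
Step 3: |f(w)| = |-5 - 7i| = sqrt(25 + 49)
Step 4: = 8.6023

8.6023


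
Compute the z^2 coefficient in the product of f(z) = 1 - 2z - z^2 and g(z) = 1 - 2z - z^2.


Step 1: z^2 term in f*g comes from: (1)*(-z^2) + (-2z)*(-2z) + (-z^2)*(1)
Step 2: = -1 + 4 - 1
Step 3: = 2

2
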